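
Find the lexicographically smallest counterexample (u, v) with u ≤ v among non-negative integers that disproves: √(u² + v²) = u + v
(u, v) = (1, 1)

At (0, 5): both sides equal 5, so it holds there.

Substituting (1, 1) into the claim:
LHS = √(1² + 1²) = √(2) ≈ 1.414
RHS = 1 + 1 = 2

Since LHS ≠ RHS, this pair disproves the claim, and no lexicographically smaller pair (u ≤ v, non-negative integers) does.

For instance (3, 7) is also a counterexample (LHS = √(58) ≈ 7.616, RHS = 10), but it's lexicographically larger.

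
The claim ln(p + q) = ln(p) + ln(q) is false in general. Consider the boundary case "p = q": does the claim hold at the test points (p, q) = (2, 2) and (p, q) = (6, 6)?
At (2, 2): LHS = ln(4) ≈ 1.386, RHS = 2·ln(2) ≈ 1.386 → equal
At (6, 6): LHS = ln(12) ≈ 2.485 ≠ RHS = 2·ln(6) ≈ 3.584

Answer: Only at (2, 2)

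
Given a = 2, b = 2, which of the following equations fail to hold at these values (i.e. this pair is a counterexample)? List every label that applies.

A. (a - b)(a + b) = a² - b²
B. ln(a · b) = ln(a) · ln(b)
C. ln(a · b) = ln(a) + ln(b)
Evaluating each claim at the given values:
A. LHS = 0, RHS = 0 → holds here (LHS = RHS)
B. LHS = ln(4) ≈ 1.386, RHS = ln(2)² ≈ 0.4805 → fails here (LHS ≠ RHS)
C. LHS = ln(4) ≈ 1.386, RHS = 2·ln(2) ≈ 1.386 → holds here (LHS = RHS)

Answer: B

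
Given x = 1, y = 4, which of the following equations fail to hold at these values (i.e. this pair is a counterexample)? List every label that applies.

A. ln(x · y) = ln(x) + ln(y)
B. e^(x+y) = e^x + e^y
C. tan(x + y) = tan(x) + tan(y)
Evaluating each claim at the given values:
A. LHS = ln(4) ≈ 1.386, RHS = ln(4) ≈ 1.386 → holds here (LHS = RHS)
B. LHS = e^5 ≈ 148.4, RHS = e + e^4 ≈ 57.32 → fails here (LHS ≠ RHS)
C. LHS = tan(5) ≈ -3.381, RHS = tan(4) + tan(1) ≈ 2.715 → fails here (LHS ≠ RHS)

Answer: B, C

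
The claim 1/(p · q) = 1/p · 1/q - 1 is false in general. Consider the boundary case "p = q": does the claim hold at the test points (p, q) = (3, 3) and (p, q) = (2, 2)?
At (3, 3): LHS = 1/9 ≠ RHS = -8/9
At (2, 2): LHS = 1/4 ≠ RHS = -3/4

Answer: No, fails at both test points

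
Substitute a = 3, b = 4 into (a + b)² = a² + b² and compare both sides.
LHS = (3 + 4)² = 49
RHS = 3² + 4² = 25

LHS ≠ RHS, so the equation does not hold here.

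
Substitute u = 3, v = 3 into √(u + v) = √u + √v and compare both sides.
LHS = √(3 + 3) = √(6) ≈ 2.449
RHS = √3 + √3 = 2·√(3) ≈ 3.464

LHS ≠ RHS (they differ by about 1.015), so the equation does not hold here.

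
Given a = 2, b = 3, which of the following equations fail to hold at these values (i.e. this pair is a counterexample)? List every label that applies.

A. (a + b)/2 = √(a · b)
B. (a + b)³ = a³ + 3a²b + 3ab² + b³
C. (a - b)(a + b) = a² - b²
A

Evaluating each claim at the given values:
A. LHS = 5/2, RHS = √(6) ≈ 2.449 → fails here (LHS ≠ RHS)
B. LHS = 125, RHS = 125 → holds here (LHS = RHS)
C. LHS = -5, RHS = -5 → holds here (LHS = RHS)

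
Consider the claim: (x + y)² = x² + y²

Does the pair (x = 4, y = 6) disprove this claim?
Substituting x = 4, y = 6:
LHS = (4 + 6)² = 100
RHS = 4² + 6² = 52

Since LHS ≠ RHS, this pair disproves the claim.

Answer: Yes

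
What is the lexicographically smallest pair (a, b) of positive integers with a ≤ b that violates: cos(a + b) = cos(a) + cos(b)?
(a, b) = (1, 1)

Substituting (1, 1) into the claim:
LHS = cos(1 + 1) = cos(2) ≈ -0.4161
RHS = cos(1) + cos(1) = 2·cos(1) ≈ 1.081

Since LHS ≠ RHS, this pair disproves the claim, and no lexicographically smaller pair (a ≤ b, positive integers) does.

For instance (1, 7) is also a counterexample (LHS = cos(8) ≈ -0.1455, RHS = cos(1) + cos(7) ≈ 1.294), but it's lexicographically larger.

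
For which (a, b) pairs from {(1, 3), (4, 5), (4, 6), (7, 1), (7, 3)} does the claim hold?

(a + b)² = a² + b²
Testing each pair:
(1, 3): LHS = 16, RHS = 10 → fails
(4, 5): LHS = 81, RHS = 41 → fails
(4, 6): LHS = 100, RHS = 52 → fails
(7, 1): LHS = 64, RHS = 50 → fails
(7, 3): LHS = 100, RHS = 58 → fails

No pair satisfies the claim.

Answer: None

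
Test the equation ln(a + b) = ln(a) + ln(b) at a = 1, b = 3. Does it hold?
Substituting a = 1, b = 3:

LHS = ln(1 + 3) = ln(4) ≈ 1.386
RHS = ln(1) + ln(3) = ln(3) ≈ 1.099

LHS ≠ RHS, so the equation does not hold at this point.

Answer: Fails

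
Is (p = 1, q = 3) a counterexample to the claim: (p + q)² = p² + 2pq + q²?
Substituting p = 1, q = 3:
LHS = (1 + 3)² = 16
RHS = 1² + 2·1·3 + 3² = 16

The sides agree, so this pair does not disprove the claim.

Answer: No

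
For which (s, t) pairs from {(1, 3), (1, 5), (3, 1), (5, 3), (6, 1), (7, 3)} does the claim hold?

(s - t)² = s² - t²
Testing each pair:
(1, 3): LHS = 4, RHS = -8 → fails
(1, 5): LHS = 16, RHS = -24 → fails
(3, 1): LHS = 4, RHS = 8 → fails
(5, 3): LHS = 4, RHS = 16 → fails
(6, 1): LHS = 25, RHS = 35 → fails
(7, 3): LHS = 16, RHS = 40 → fails

No pair satisfies the claim.

Answer: None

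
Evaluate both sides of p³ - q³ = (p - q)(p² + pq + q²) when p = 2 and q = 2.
LHS = 2³ - 2³ = 0
RHS = (2 - 2)(2² + 2·2 + 2²) = 0

LHS = RHS: the two sides agree.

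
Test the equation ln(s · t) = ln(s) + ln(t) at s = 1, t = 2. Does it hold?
Holds

Substituting s = 1, t = 2:

LHS = ln(1 · 2) = ln(2) ≈ 0.6931
RHS = ln(1) + ln(2) = ln(2) ≈ 0.6931

LHS = RHS, so the equation holds at this point.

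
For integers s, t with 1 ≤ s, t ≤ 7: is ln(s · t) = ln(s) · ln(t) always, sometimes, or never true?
It holds at (s, t) = (1, 1) (both sides equal 0), but fails at (s, t) = (3, 6) (LHS = ln(18) ≈ 2.89, RHS = ln(3)·ln(6) ≈ 1.968).

Answer: Sometimes true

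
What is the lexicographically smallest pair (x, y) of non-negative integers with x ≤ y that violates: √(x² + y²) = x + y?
At (0, 0): both sides equal 0, so it holds there.
At (0, 7): both sides equal 7, so it holds there.

Substituting (1, 1) into the claim:
LHS = √(1² + 1²) = √(2) ≈ 1.414
RHS = 1 + 1 = 2

Since LHS ≠ RHS, this pair disproves the claim, and no lexicographically smaller pair (x ≤ y, non-negative integers) does.

For instance (2, 2) is also a counterexample (LHS = 2·√(2) ≈ 2.828, RHS = 4), but it's lexicographically larger.

Answer: (x, y) = (1, 1)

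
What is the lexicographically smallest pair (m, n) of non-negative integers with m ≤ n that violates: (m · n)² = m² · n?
At (0, 0): both sides equal 0, so it holds there.
At (1, 1): both sides equal 1, so it holds there.

Substituting (1, 2) into the claim:
LHS = (1 · 2)² = 4
RHS = 1² · 2 = 2

Since LHS ≠ RHS, this pair disproves the claim, and no lexicographically smaller pair (m ≤ n, non-negative integers) does.

For instance (3, 4) is also a counterexample (LHS = 144, RHS = 36), but it's lexicographically larger.

Answer: (m, n) = (1, 2)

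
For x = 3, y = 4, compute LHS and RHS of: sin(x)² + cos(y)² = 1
LHS = sin(3)² + cos(4)² ≈ 0.4472
RHS = 1

LHS ≠ RHS (they differ by about 0.5528), so the equation does not hold here.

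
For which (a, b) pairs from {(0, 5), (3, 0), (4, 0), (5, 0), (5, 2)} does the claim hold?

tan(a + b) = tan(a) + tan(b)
(0, 5), (3, 0), (4, 0), (5, 0)

Testing each pair:
(0, 5): LHS = tan(5) ≈ -3.381, RHS = tan(5) ≈ -3.381 → holds
(3, 0): LHS = tan(3) ≈ -0.1425, RHS = tan(3) ≈ -0.1425 → holds
(4, 0): LHS = tan(4) ≈ 1.158, RHS = tan(4) ≈ 1.158 → holds
(5, 0): LHS = tan(5) ≈ -3.381, RHS = tan(5) ≈ -3.381 → holds
(5, 2): LHS = tan(7) ≈ 0.8714, RHS = tan(5) + tan(2) ≈ -5.566 → fails

4 of 5 pairs satisfy the claim.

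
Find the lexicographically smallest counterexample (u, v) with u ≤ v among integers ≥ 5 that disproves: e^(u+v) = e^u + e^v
Substituting (5, 5) into the claim:
LHS = e^(5+5) = e^10 ≈ 22026.5
RHS = e^5 + e^5 = 2·e^5 ≈ 296.8

Since LHS ≠ RHS, this pair disproves the claim, and no lexicographically smaller pair (u ≤ v, integers ≥ 5) does.

For instance (7, 10) is also a counterexample (LHS = e^17 ≈ 24154952.8, RHS = e^7 + e^10 ≈ 23123.1), but it's lexicographically larger.

Answer: (u, v) = (5, 5)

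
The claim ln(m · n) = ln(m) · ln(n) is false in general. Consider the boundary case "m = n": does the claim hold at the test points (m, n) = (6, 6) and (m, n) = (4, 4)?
At (6, 6): LHS = ln(36) ≈ 3.584 ≠ RHS = ln(6)² ≈ 3.21
At (4, 4): LHS = ln(16) ≈ 2.773 ≠ RHS = ln(4)² ≈ 1.922

Answer: No, fails at both test points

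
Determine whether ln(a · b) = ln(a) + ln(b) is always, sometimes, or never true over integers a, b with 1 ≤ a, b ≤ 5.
Always true

The identity holds for every pair in the range. For instance at (a, b) = (3, 3): both sides equal ln(9) ≈ 2.197.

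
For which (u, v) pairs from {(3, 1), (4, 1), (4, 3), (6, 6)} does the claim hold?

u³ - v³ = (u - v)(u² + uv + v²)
All pairs

Testing each pair:
(3, 1): LHS = 26, RHS = 26 → holds
(4, 1): LHS = 63, RHS = 63 → holds
(4, 3): LHS = 37, RHS = 37 → holds
(6, 6): LHS = 0, RHS = 0 → holds

Every pair satisfies the claim.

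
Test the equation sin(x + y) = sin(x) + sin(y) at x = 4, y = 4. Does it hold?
Substituting x = 4, y = 4:

LHS = sin(4 + 4) = sin(8) ≈ 0.9894
RHS = sin(4) + sin(4) = 2·sin(4) ≈ -1.514

LHS ≠ RHS, so the equation does not hold at this point.

Answer: Fails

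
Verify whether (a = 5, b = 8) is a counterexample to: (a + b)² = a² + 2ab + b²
No

Substituting a = 5, b = 8:
LHS = (5 + 8)² = 169
RHS = 5² + 2·5·8 + 8² = 169

The sides agree, so this pair does not disprove the claim.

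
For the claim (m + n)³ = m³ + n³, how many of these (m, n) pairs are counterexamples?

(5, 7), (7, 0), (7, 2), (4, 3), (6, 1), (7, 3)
5

Testing each pair:
(5, 7): LHS = 1728, RHS = 468 → counterexample
(7, 0): LHS = 343, RHS = 343 → satisfies claim
(7, 2): LHS = 729, RHS = 351 → counterexample
(4, 3): LHS = 343, RHS = 91 → counterexample
(6, 1): LHS = 343, RHS = 217 → counterexample
(7, 3): LHS = 1000, RHS = 370 → counterexample

That makes 5 counterexamples.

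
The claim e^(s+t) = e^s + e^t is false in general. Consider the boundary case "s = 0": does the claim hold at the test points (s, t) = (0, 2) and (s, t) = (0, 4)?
At (0, 2): LHS = e^2 ≈ 7.389 ≠ RHS = 1 + e^2 ≈ 8.389
At (0, 4): LHS = e^4 ≈ 54.6 ≠ RHS = 1 + e^4 ≈ 55.6

Answer: No, fails at both test points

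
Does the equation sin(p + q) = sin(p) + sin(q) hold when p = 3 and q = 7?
Substituting p = 3, q = 7:

LHS = sin(3 + 7) = sin(10) ≈ -0.544
RHS = sin(3) + sin(7) ≈ 0.7981

LHS ≠ RHS, so the equation does not hold at this point.

Answer: Fails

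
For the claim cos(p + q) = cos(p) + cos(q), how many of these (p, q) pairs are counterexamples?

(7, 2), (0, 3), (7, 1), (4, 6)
4

Testing each pair:
(7, 2): LHS = cos(9) ≈ -0.9111, RHS = cos(2) + cos(7) ≈ 0.3378 → counterexample
(0, 3): LHS = cos(3) ≈ -0.99, RHS = cos(3) + 1 ≈ 0.01001 → counterexample
(7, 1): LHS = cos(8) ≈ -0.1455, RHS = cos(1) + cos(7) ≈ 1.294 → counterexample
(4, 6): LHS = cos(10) ≈ -0.8391, RHS = cos(4) + cos(6) ≈ 0.3065 → counterexample

That makes 4 counterexamples.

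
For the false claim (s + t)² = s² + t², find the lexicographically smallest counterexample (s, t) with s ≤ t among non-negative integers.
Substituting (1, 1) into the claim:
LHS = (1 + 1)² = 4
RHS = 1² + 1² = 2

Since LHS ≠ RHS, this pair disproves the claim, and no lexicographically smaller pair (s ≤ t, non-negative integers) does.

For instance (3, 7) is also a counterexample (LHS = 100, RHS = 58), but it's lexicographically larger.

Answer: (s, t) = (1, 1)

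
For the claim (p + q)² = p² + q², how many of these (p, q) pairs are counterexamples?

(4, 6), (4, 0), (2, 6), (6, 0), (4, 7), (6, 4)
Testing each pair:
(4, 6): LHS = 100, RHS = 52 → counterexample
(4, 0): LHS = 16, RHS = 16 → satisfies claim
(2, 6): LHS = 64, RHS = 40 → counterexample
(6, 0): LHS = 36, RHS = 36 → satisfies claim
(4, 7): LHS = 121, RHS = 65 → counterexample
(6, 4): LHS = 100, RHS = 52 → counterexample

That makes 4 counterexamples.

Answer: 4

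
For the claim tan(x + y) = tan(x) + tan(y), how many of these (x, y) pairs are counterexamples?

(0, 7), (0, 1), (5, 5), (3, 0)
1

Testing each pair:
(0, 7): LHS = tan(7) ≈ 0.8714, RHS = tan(7) ≈ 0.8714 → satisfies claim
(0, 1): LHS = tan(1) ≈ 1.557, RHS = tan(1) ≈ 1.557 → satisfies claim
(5, 5): LHS = tan(10) ≈ 0.6484, RHS = 2·tan(5) ≈ -6.761 → counterexample
(3, 0): LHS = tan(3) ≈ -0.1425, RHS = tan(3) ≈ -0.1425 → satisfies claim

That makes 1 counterexample.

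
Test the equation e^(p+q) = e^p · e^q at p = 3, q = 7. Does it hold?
Substituting p = 3, q = 7:

LHS = e^(3+7) = e^10 ≈ 22026.5
RHS = e^3 · e^7 = e^10 ≈ 22026.5

LHS = RHS, so the equation holds at this point.

Answer: Holds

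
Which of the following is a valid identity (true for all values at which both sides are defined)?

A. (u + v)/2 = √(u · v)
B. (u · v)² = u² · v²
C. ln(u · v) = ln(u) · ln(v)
A: fails at (2, 7) — LHS = 9/2, RHS = √(14) ≈ 3.742.
B: holds — e.g. at (2, 2), both sides equal 16.
C: fails at (4, 6) — LHS = ln(24) ≈ 3.178, RHS = ln(4)·ln(6) ≈ 2.484.

Answer: B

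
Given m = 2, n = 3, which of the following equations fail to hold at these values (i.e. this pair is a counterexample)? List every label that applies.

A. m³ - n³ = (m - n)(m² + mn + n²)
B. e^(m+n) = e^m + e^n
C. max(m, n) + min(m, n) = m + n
B

Evaluating each claim at the given values:
A. LHS = -19, RHS = -19 → holds here (LHS = RHS)
B. LHS = e^5 ≈ 148.4, RHS = e^2 + e^3 ≈ 27.47 → fails here (LHS ≠ RHS)
C. LHS = 5, RHS = 5 → holds here (LHS = RHS)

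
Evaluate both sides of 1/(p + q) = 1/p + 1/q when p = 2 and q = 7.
LHS = 1/(2 + 7) = 1/9
RHS = 1/2 + 1/7 = 9/14

LHS ≠ RHS, so the equation does not hold here.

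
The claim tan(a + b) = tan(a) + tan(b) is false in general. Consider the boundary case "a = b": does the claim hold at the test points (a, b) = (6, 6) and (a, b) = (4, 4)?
At (6, 6): LHS = tan(12) ≈ -0.6359 ≠ RHS = 2·tan(6) ≈ -0.582
At (4, 4): LHS = tan(8) ≈ -6.8 ≠ RHS = 2·tan(4) ≈ 2.316

Answer: No, fails at both test points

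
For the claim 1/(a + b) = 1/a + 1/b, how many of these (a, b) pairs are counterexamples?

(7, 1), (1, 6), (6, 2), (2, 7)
Testing each pair:
(7, 1): LHS = 1/8, RHS = 8/7 → counterexample
(1, 6): LHS = 1/7, RHS = 7/6 → counterexample
(6, 2): LHS = 1/8, RHS = 2/3 → counterexample
(2, 7): LHS = 1/9, RHS = 9/14 → counterexample

That makes 4 counterexamples.

Answer: 4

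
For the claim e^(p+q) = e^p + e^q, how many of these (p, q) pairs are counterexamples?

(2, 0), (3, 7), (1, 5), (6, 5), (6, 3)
Testing each pair:
(2, 0): LHS = e^2 ≈ 7.389, RHS = 1 + e^2 ≈ 8.389 → counterexample
(3, 7): LHS = e^10 ≈ 22026.5, RHS = e^3 + e^7 ≈ 1117 → counterexample
(1, 5): LHS = e^6 ≈ 403.4, RHS = e + e^5 ≈ 151.1 → counterexample
(6, 5): LHS = e^11 ≈ 59874.1, RHS = e^5 + e^6 ≈ 551.8 → counterexample
(6, 3): LHS = e^9 ≈ 8103, RHS = e^3 + e^6 ≈ 423.5 → counterexample

That makes 5 counterexamples.

Answer: 5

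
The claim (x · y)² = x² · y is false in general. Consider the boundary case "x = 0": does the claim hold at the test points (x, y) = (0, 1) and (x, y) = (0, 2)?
Yes, holds at both test points

At (0, 1): LHS = 0, RHS = 0 → equal
At (0, 2): LHS = 0, RHS = 0 → equal

So the claim does hold at both of these boundary points, even though it is not an identity.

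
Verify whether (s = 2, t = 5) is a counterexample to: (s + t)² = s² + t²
Substituting s = 2, t = 5:
LHS = (2 + 5)² = 49
RHS = 2² + 5² = 29

Since LHS ≠ RHS, this pair disproves the claim.

Answer: Yes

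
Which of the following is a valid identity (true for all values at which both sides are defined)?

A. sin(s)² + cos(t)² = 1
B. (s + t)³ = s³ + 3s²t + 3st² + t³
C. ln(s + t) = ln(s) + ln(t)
A: fails at (3, 5) — LHS = sin(3)² + cos(5)² ≈ 0.1004, RHS = 1.
B: holds — e.g. at (6, 7), both sides equal 2197.
C: fails at (3, 7) — LHS = ln(10) ≈ 2.303, RHS = ln(3) + ln(7) ≈ 3.045.

Answer: B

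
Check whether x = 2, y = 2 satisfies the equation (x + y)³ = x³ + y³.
Fails

Substituting x = 2, y = 2:

LHS = (2 + 2)³ = 64
RHS = 2³ + 2³ = 16

LHS ≠ RHS, so the equation does not hold at this point.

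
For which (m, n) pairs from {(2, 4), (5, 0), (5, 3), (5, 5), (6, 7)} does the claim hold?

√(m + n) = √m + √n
Testing each pair:
(2, 4): LHS = √(6) ≈ 2.449, RHS = √(2) + 2 ≈ 3.414 → fails
(5, 0): LHS = √(5) ≈ 2.236, RHS = √(5) ≈ 2.236 → holds
(5, 3): LHS = 2·√(2) ≈ 2.828, RHS = √(3) + √(5) ≈ 3.968 → fails
(5, 5): LHS = √(10) ≈ 3.162, RHS = 2·√(5) ≈ 4.472 → fails
(6, 7): LHS = √(13) ≈ 3.606, RHS = √(6) + √(7) ≈ 5.095 → fails

1 of 5 pairs satisfies the claim.

Answer: (5, 0)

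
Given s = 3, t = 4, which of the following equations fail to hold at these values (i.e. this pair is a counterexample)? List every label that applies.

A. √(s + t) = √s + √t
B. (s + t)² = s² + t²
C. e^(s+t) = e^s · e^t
A, B

Evaluating each claim at the given values:
A. LHS = √(7) ≈ 2.646, RHS = √(3) + 2 ≈ 3.732 → fails here (LHS ≠ RHS)
B. LHS = 49, RHS = 25 → fails here (LHS ≠ RHS)
C. LHS = e^7 ≈ 1097, RHS = e^7 ≈ 1097 → holds here (LHS = RHS)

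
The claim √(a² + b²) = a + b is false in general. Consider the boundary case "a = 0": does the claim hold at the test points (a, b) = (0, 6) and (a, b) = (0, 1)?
Yes, holds at both test points

At (0, 6): LHS = 6, RHS = 6 → equal
At (0, 1): LHS = 1, RHS = 1 → equal

So the claim does hold at both of these boundary points, even though it is not an identity.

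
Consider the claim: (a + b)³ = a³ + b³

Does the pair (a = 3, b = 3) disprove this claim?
Yes

Substituting a = 3, b = 3:
LHS = (3 + 3)³ = 216
RHS = 3³ + 3³ = 54

Since LHS ≠ RHS, this pair disproves the claim.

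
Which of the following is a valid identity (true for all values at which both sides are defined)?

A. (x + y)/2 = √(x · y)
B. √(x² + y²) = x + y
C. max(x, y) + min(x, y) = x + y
A: fails at (3, 4) — LHS = 7/2, RHS = 2·√(3) ≈ 3.464.
B: fails at (2, 7) — LHS = √(53) ≈ 7.28, RHS = 9.
C: holds — e.g. at (1, 1), both sides equal 2.

Answer: C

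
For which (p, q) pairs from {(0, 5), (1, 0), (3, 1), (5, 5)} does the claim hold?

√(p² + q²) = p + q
(0, 5), (1, 0)

Testing each pair:
(0, 5): LHS = 5, RHS = 5 → holds
(1, 0): LHS = 1, RHS = 1 → holds
(3, 1): LHS = √(10) ≈ 3.162, RHS = 4 → fails
(5, 5): LHS = 5·√(2) ≈ 7.071, RHS = 10 → fails

2 of 4 pairs satisfy the claim.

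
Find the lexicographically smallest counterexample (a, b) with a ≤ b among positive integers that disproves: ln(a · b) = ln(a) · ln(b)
(a, b) = (1, 2)

Substituting (1, 2) into the claim:
LHS = ln(1 · 2) = ln(2) ≈ 0.6931
RHS = ln(1) · ln(2) = 0

Since LHS ≠ RHS, this pair disproves the claim, and no lexicographically smaller pair (a ≤ b, positive integers) does.

For instance (2, 5) is also a counterexample (LHS = ln(10) ≈ 2.303, RHS = ln(2)·ln(5) ≈ 1.116), but it's lexicographically larger.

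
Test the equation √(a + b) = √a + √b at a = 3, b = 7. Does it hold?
Fails

Substituting a = 3, b = 7:

LHS = √(3 + 7) = √(10) ≈ 3.162
RHS = √3 + √7 = √(3) + √(7) ≈ 4.378

LHS ≠ RHS, so the equation does not hold at this point.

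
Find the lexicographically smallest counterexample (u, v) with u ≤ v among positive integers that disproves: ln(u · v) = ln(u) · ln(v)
Substituting (1, 2) into the claim:
LHS = ln(1 · 2) = ln(2) ≈ 0.6931
RHS = ln(1) · ln(2) = 0

Since LHS ≠ RHS, this pair disproves the claim, and no lexicographically smaller pair (u ≤ v, positive integers) does.

For instance (3, 4) is also a counterexample (LHS = ln(12) ≈ 2.485, RHS = ln(3)·ln(4) ≈ 1.523), but it's lexicographically larger.

Answer: (u, v) = (1, 2)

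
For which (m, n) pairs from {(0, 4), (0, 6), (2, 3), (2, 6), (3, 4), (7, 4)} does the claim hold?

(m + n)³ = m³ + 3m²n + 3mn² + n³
Testing each pair:
(0, 4): LHS = 64, RHS = 64 → holds
(0, 6): LHS = 216, RHS = 216 → holds
(2, 3): LHS = 125, RHS = 125 → holds
(2, 6): LHS = 512, RHS = 512 → holds
(3, 4): LHS = 343, RHS = 343 → holds
(7, 4): LHS = 1331, RHS = 1331 → holds

Every pair satisfies the claim.

Answer: All pairs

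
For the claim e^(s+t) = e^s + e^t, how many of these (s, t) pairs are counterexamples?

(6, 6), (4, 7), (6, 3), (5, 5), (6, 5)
5

Testing each pair:
(6, 6): LHS = e^12 ≈ 162754.8, RHS = 2·e^6 ≈ 806.9 → counterexample
(4, 7): LHS = e^11 ≈ 59874.1, RHS = e^4 + e^7 ≈ 1151 → counterexample
(6, 3): LHS = e^9 ≈ 8103, RHS = e^3 + e^6 ≈ 423.5 → counterexample
(5, 5): LHS = e^10 ≈ 22026.5, RHS = 2·e^5 ≈ 296.8 → counterexample
(6, 5): LHS = e^11 ≈ 59874.1, RHS = e^5 + e^6 ≈ 551.8 → counterexample

That makes 5 counterexamples.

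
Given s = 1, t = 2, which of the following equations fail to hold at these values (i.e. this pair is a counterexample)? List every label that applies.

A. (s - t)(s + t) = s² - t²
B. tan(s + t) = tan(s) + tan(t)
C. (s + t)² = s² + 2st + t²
B

Evaluating each claim at the given values:
A. LHS = -3, RHS = -3 → holds here (LHS = RHS)
B. LHS = tan(3) ≈ -0.1425, RHS = tan(2) + tan(1) ≈ -0.6276 → fails here (LHS ≠ RHS)
C. LHS = 9, RHS = 9 → holds here (LHS = RHS)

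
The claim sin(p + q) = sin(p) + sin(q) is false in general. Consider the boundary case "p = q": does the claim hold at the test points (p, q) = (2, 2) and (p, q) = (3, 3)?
No, fails at both test points

At (2, 2): LHS = sin(4) ≈ -0.7568 ≠ RHS = 2·sin(2) ≈ 1.819
At (3, 3): LHS = sin(6) ≈ -0.2794 ≠ RHS = 2·sin(3) ≈ 0.2822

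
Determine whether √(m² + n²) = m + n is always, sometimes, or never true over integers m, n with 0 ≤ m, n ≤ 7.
Sometimes true

It holds at (m, n) = (4, 0) (both sides equal 4), but fails at (m, n) = (5, 3) (LHS = √(34) ≈ 5.831, RHS = 8).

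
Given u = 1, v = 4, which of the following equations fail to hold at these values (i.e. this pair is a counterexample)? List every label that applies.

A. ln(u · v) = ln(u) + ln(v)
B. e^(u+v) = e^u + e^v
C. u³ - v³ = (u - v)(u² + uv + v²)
Evaluating each claim at the given values:
A. LHS = ln(4) ≈ 1.386, RHS = ln(4) ≈ 1.386 → holds here (LHS = RHS)
B. LHS = e^5 ≈ 148.4, RHS = e + e^4 ≈ 57.32 → fails here (LHS ≠ RHS)
C. LHS = -63, RHS = -63 → holds here (LHS = RHS)

Answer: B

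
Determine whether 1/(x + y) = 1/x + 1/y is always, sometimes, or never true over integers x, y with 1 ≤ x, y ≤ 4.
The claim fails for every pair in the range. For instance at (x, y) = (3, 2): LHS = 1/5, RHS = 5/6.

Answer: Never true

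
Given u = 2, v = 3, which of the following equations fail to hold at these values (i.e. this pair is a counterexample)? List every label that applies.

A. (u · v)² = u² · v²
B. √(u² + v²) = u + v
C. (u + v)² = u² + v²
B, C

Evaluating each claim at the given values:
A. LHS = 36, RHS = 36 → holds here (LHS = RHS)
B. LHS = √(13) ≈ 3.606, RHS = 5 → fails here (LHS ≠ RHS)
C. LHS = 25, RHS = 13 → fails here (LHS ≠ RHS)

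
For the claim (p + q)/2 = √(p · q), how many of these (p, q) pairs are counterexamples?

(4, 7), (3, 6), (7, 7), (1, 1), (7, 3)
3

Testing each pair:
(4, 7): LHS = 11/2, RHS = 2·√(7) ≈ 5.292 → counterexample
(3, 6): LHS = 9/2, RHS = 3·√(2) ≈ 4.243 → counterexample
(7, 7): LHS = 7, RHS = 7 → satisfies claim
(1, 1): LHS = 1, RHS = 1 → satisfies claim
(7, 3): LHS = 5, RHS = √(21) ≈ 4.583 → counterexample

That makes 3 counterexamples.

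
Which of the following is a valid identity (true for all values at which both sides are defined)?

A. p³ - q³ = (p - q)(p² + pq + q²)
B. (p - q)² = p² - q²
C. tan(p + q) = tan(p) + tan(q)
A

A: holds — e.g. at (0, 1), both sides equal -1.
B: fails at (3, 5) — LHS = 4, RHS = -16.
C: fails at (5, 5) — LHS = tan(10) ≈ 0.6484, RHS = 2·tan(5) ≈ -6.761.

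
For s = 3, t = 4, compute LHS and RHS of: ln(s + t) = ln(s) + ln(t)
LHS = ln(3 + 4) = ln(7) ≈ 1.946
RHS = ln(3) + ln(4) ≈ 2.485

LHS ≠ RHS (they differ by about 0.539), so the equation does not hold here.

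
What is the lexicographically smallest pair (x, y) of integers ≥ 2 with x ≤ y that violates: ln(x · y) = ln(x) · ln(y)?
(x, y) = (2, 2)

Substituting (2, 2) into the claim:
LHS = ln(2 · 2) = ln(4) ≈ 1.386
RHS = ln(2) · ln(2) = ln(2)² ≈ 0.4805

Since LHS ≠ RHS, this pair disproves the claim, and no lexicographically smaller pair (x ≤ y, integers ≥ 2) does.

For instance (4, 5) is also a counterexample (LHS = ln(20) ≈ 2.996, RHS = ln(4)·ln(5) ≈ 2.231), but it's lexicographically larger.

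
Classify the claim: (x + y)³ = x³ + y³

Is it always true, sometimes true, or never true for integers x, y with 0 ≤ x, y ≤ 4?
It holds at (x, y) = (0, 1) (both sides equal 1), but fails at (x, y) = (1, 1) (LHS = 8, RHS = 2).

Answer: Sometimes true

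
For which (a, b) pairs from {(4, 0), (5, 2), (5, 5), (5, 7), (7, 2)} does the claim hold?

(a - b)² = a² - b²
Testing each pair:
(4, 0): LHS = 16, RHS = 16 → holds
(5, 2): LHS = 9, RHS = 21 → fails
(5, 5): LHS = 0, RHS = 0 → holds
(5, 7): LHS = 4, RHS = -24 → fails
(7, 2): LHS = 25, RHS = 45 → fails

2 of 5 pairs satisfy the claim.

Answer: (4, 0), (5, 5)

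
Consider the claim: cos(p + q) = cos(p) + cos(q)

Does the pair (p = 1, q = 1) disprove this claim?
Substituting p = 1, q = 1:
LHS = cos(1 + 1) = cos(2) ≈ -0.4161
RHS = cos(1) + cos(1) = 2·cos(1) ≈ 1.081

Since LHS ≠ RHS, this pair disproves the claim.

Answer: Yes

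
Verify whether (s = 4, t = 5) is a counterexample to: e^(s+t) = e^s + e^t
Substituting s = 4, t = 5:
LHS = e^(4+5) = e^9 ≈ 8103
RHS = e^4 + e^5 ≈ 203

Since LHS ≠ RHS, this pair disproves the claim.

Answer: Yes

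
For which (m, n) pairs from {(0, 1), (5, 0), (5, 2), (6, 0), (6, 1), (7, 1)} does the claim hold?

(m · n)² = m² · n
Testing each pair:
(0, 1): LHS = 0, RHS = 0 → holds
(5, 0): LHS = 0, RHS = 0 → holds
(5, 2): LHS = 100, RHS = 50 → fails
(6, 0): LHS = 0, RHS = 0 → holds
(6, 1): LHS = 36, RHS = 36 → holds
(7, 1): LHS = 49, RHS = 49 → holds

5 of 6 pairs satisfy the claim.

Answer: (0, 1), (5, 0), (6, 0), (6, 1), (7, 1)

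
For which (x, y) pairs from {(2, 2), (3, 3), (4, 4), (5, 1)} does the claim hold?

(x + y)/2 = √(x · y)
Testing each pair:
(2, 2): LHS = 2, RHS = 2 → holds
(3, 3): LHS = 3, RHS = 3 → holds
(4, 4): LHS = 4, RHS = 4 → holds
(5, 1): LHS = 3, RHS = √(5) ≈ 2.236 → fails

3 of 4 pairs satisfy the claim.

Answer: (2, 2), (3, 3), (4, 4)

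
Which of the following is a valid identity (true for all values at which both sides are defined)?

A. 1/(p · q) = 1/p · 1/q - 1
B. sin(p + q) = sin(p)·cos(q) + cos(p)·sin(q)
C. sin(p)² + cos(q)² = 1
B

A: fails at (1, 2) — LHS = 1/2, RHS = -1/2.
B: holds — e.g. at (4, 6), both sides equal sin(10) ≈ -0.544.
C: fails at (2, 5) — LHS = cos(5)² + sin(2)² ≈ 0.9073, RHS = 1.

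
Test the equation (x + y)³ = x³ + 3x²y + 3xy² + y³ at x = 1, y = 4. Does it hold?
Substituting x = 1, y = 4:

LHS = (1 + 4)³ = 125
RHS = 1³ + 3·1²·4 + 3·1·4² + 4³ = 125

LHS = RHS, so the equation holds at this point.

Answer: Holds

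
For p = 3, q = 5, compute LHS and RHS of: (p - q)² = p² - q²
LHS = (3 - 5)² = 4
RHS = 3² - 5² = -16

LHS ≠ RHS, so the equation does not hold here.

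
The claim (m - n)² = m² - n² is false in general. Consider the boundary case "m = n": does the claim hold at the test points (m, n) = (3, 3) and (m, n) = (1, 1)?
Yes, holds at both test points

At (3, 3): LHS = 0, RHS = 0 → equal
At (1, 1): LHS = 0, RHS = 0 → equal

So the claim does hold at both of these boundary points, even though it is not an identity.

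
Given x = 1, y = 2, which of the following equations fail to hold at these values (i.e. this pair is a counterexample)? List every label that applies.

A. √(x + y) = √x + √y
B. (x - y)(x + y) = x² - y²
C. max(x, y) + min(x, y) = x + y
A

Evaluating each claim at the given values:
A. LHS = √(3) ≈ 1.732, RHS = 1 + √(2) ≈ 2.414 → fails here (LHS ≠ RHS)
B. LHS = -3, RHS = -3 → holds here (LHS = RHS)
C. LHS = 3, RHS = 3 → holds here (LHS = RHS)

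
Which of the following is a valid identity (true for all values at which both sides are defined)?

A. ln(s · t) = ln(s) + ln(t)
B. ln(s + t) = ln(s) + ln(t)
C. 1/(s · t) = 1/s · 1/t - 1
A

A: holds — e.g. at (4, 5), both sides equal ln(20) ≈ 2.996.
B: fails at (2, 7) — LHS = ln(9) ≈ 2.197, RHS = ln(2) + ln(7) ≈ 2.639.
C: fails at (6, 7) — LHS = 1/42, RHS = -41/42.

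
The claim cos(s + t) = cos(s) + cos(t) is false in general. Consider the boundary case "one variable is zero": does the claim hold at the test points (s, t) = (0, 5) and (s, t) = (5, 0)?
No, fails at both test points

At (0, 5): LHS = cos(5) ≈ 0.2837 ≠ RHS = cos(5) + 1 ≈ 1.284
At (5, 0): LHS = cos(5) ≈ 0.2837 ≠ RHS = cos(5) + 1 ≈ 1.284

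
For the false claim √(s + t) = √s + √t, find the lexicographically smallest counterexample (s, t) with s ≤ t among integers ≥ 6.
Substituting (6, 6) into the claim:
LHS = √(6 + 6) = 2·√(3) ≈ 3.464
RHS = √6 + √6 = 2·√(6) ≈ 4.899

Since LHS ≠ RHS, this pair disproves the claim, and no lexicographically smaller pair (s ≤ t, integers ≥ 6) does.

For instance (7, 11) is also a counterexample (LHS = 3·√(2) ≈ 4.243, RHS = √(7) + √(11) ≈ 5.962), but it's lexicographically larger.

Answer: (s, t) = (6, 6)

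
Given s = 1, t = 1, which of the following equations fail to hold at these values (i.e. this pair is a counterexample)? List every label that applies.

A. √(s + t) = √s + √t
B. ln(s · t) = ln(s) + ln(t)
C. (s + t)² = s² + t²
Evaluating each claim at the given values:
A. LHS = √(2) ≈ 1.414, RHS = 2 → fails here (LHS ≠ RHS)
B. LHS = 0, RHS = 0 → holds here (LHS = RHS)
C. LHS = 4, RHS = 2 → fails here (LHS ≠ RHS)

Answer: A, C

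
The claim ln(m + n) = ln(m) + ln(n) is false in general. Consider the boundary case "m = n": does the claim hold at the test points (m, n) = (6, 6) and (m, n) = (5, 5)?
No, fails at both test points

At (6, 6): LHS = ln(12) ≈ 2.485 ≠ RHS = 2·ln(6) ≈ 3.584
At (5, 5): LHS = ln(10) ≈ 2.303 ≠ RHS = 2·ln(5) ≈ 3.219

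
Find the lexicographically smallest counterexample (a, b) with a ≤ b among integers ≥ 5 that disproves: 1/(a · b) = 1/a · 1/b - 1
(a, b) = (5, 5)

Substituting (5, 5) into the claim:
LHS = 1/(5 · 5) = 1/25
RHS = 1/5 · 1/5 - 1 = -24/25

Since LHS ≠ RHS, this pair disproves the claim, and no lexicographically smaller pair (a ≤ b, integers ≥ 5) does.

For instance (6, 11) is also a counterexample (LHS = 1/66, RHS = -65/66), but it's lexicographically larger.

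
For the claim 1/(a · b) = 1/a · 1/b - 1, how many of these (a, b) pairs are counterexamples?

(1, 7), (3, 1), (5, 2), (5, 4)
4

Testing each pair:
(1, 7): LHS = 1/7, RHS = -6/7 → counterexample
(3, 1): LHS = 1/3, RHS = -2/3 → counterexample
(5, 2): LHS = 1/10, RHS = -9/10 → counterexample
(5, 4): LHS = 1/20, RHS = -19/20 → counterexample

That makes 4 counterexamples.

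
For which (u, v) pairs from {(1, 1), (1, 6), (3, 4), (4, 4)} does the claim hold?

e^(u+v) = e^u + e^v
None

Testing each pair:
(1, 1): LHS = e^2 ≈ 7.389, RHS = 2·e ≈ 5.437 → fails
(1, 6): LHS = e^7 ≈ 1097, RHS = e + e^6 ≈ 406.1 → fails
(3, 4): LHS = e^7 ≈ 1097, RHS = e^3 + e^4 ≈ 74.68 → fails
(4, 4): LHS = e^8 ≈ 2981, RHS = 2·e^4 ≈ 109.2 → fails

No pair satisfies the claim.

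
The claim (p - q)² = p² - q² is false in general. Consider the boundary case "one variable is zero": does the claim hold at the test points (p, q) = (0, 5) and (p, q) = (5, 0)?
Only at (5, 0)

At (0, 5): LHS = 25 ≠ RHS = -25
At (5, 0): LHS = 25, RHS = 25 → equal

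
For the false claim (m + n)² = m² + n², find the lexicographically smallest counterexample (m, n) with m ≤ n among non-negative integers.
At (0, 5): both sides equal 25, so it holds there.

Substituting (1, 1) into the claim:
LHS = (1 + 1)² = 4
RHS = 1² + 1² = 2

Since LHS ≠ RHS, this pair disproves the claim, and no lexicographically smaller pair (m ≤ n, non-negative integers) does.

For instance (1, 3) is also a counterexample (LHS = 16, RHS = 10), but it's lexicographically larger.

Answer: (m, n) = (1, 1)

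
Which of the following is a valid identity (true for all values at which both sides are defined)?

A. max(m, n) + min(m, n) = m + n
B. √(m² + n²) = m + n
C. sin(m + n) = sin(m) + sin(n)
A

A: holds — e.g. at (3, 5), both sides equal 8.
B: fails at (3, 5) — LHS = √(34) ≈ 5.831, RHS = 8.
C: fails at (3, 5) — LHS = sin(8) ≈ 0.9894, RHS = sin(5) + sin(3) ≈ -0.8178.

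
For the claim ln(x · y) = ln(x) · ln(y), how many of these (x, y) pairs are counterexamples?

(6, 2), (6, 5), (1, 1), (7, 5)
3

Testing each pair:
(6, 2): LHS = ln(12) ≈ 2.485, RHS = ln(2)·ln(6) ≈ 1.242 → counterexample
(6, 5): LHS = ln(30) ≈ 3.401, RHS = ln(5)·ln(6) ≈ 2.884 → counterexample
(1, 1): LHS = 0, RHS = 0 → satisfies claim
(7, 5): LHS = ln(35) ≈ 3.555, RHS = ln(5)·ln(7) ≈ 3.132 → counterexample

That makes 3 counterexamples.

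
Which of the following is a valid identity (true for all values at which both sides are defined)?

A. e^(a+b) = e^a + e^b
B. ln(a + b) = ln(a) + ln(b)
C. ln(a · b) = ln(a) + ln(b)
A: fails at (2, 5) — LHS = e^7 ≈ 1097, RHS = e^2 + e^5 ≈ 155.8.
B: fails at (2, 4) — LHS = ln(6) ≈ 1.792, RHS = ln(2) + ln(4) ≈ 2.079.
C: holds — e.g. at (1, 3), both sides equal ln(3) ≈ 1.099.

Answer: C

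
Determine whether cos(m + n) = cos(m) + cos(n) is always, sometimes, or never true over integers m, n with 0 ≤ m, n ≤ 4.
The claim fails for every pair in the range. For instance at (m, n) = (3, 4): LHS = cos(7) ≈ 0.7539, RHS = cos(3) + cos(4) ≈ -1.644.

Answer: Never true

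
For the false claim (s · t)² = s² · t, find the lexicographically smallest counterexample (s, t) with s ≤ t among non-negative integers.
(s, t) = (1, 2)

At (0, 0): both sides equal 0, so it holds there.
At (0, 5): both sides equal 0, so it holds there.

Substituting (1, 2) into the claim:
LHS = (1 · 2)² = 4
RHS = 1² · 2 = 2

Since LHS ≠ RHS, this pair disproves the claim, and no lexicographically smaller pair (s ≤ t, non-negative integers) does.

For instance (5, 6) is also a counterexample (LHS = 900, RHS = 150), but it's lexicographically larger.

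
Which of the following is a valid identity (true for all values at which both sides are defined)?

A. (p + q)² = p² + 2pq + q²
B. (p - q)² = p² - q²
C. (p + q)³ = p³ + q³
A

A: holds — e.g. at (1, 5), both sides equal 36.
B: fails at (1, 4) — LHS = 9, RHS = -15.
C: fails at (3, 7) — LHS = 1000, RHS = 370.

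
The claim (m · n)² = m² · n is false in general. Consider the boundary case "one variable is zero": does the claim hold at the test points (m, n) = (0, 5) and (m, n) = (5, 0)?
At (0, 5): LHS = 0, RHS = 0 → equal
At (5, 0): LHS = 0, RHS = 0 → equal

So the claim does hold at both of these boundary points, even though it is not an identity.

Answer: Yes, holds at both test points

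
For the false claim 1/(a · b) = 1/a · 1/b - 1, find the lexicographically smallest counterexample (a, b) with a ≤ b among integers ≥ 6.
Substituting (6, 6) into the claim:
LHS = 1/(6 · 6) = 1/36
RHS = 1/6 · 1/6 - 1 = -35/36

Since LHS ≠ RHS, this pair disproves the claim, and no lexicographically smaller pair (a ≤ b, integers ≥ 6) does.

For instance (10, 11) is also a counterexample (LHS = 1/110, RHS = -109/110), but it's lexicographically larger.

Answer: (a, b) = (6, 6)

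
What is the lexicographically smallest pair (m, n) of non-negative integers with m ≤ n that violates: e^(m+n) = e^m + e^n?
Substituting (0, 0) into the claim:
LHS = e^(0+0) = 1
RHS = e^0 + e^0 = 2

Since LHS ≠ RHS, this pair disproves the claim, and no lexicographically smaller pair (m ≤ n, non-negative integers) does.

For instance (3, 6) is also a counterexample (LHS = e^9 ≈ 8103, RHS = e^3 + e^6 ≈ 423.5), but it's lexicographically larger.

Answer: (m, n) = (0, 0)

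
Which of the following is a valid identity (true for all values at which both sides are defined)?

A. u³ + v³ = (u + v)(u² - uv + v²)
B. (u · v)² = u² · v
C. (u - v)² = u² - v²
A

A: holds — e.g. at (2, 3), both sides equal 35.
B: fails at (1, 2) — LHS = 4, RHS = 2.
C: fails at (2, 3) — LHS = 1, RHS = -5.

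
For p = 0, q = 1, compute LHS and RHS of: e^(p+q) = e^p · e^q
LHS = e^(0+1) = e ≈ 2.718
RHS = e^0 · e^1 = e ≈ 2.718

LHS = RHS: the two sides agree.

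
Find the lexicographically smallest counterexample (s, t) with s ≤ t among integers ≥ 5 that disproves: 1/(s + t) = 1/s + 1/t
Substituting (5, 5) into the claim:
LHS = 1/(5 + 5) = 1/10
RHS = 1/5 + 1/5 = 2/5

Since LHS ≠ RHS, this pair disproves the claim, and no lexicographically smaller pair (s ≤ t, integers ≥ 5) does.

For instance (8, 9) is also a counterexample (LHS = 1/17, RHS = 17/72), but it's lexicographically larger.

Answer: (s, t) = (5, 5)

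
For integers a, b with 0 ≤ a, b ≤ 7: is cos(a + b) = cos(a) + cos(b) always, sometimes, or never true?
Never true

The claim fails for every pair in the range. For instance at (a, b) = (4, 4): LHS = cos(8) ≈ -0.1455, RHS = 2·cos(4) ≈ -1.307.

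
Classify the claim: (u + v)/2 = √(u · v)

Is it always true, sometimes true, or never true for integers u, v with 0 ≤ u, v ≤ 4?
It holds at (u, v) = (3, 3) (both sides equal 3), but fails at (u, v) = (1, 2) (LHS = 3/2, RHS = √(2) ≈ 1.414).

Answer: Sometimes true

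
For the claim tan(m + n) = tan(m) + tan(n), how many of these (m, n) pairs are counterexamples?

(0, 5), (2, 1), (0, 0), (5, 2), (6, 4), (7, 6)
4

Testing each pair:
(0, 5): LHS = tan(5) ≈ -3.381, RHS = tan(5) ≈ -3.381 → satisfies claim
(2, 1): LHS = tan(3) ≈ -0.1425, RHS = tan(2) + tan(1) ≈ -0.6276 → counterexample
(0, 0): LHS = 0, RHS = 0 → satisfies claim
(5, 2): LHS = tan(7) ≈ 0.8714, RHS = tan(5) + tan(2) ≈ -5.566 → counterexample
(6, 4): LHS = tan(10) ≈ 0.6484, RHS = tan(6) + tan(4) ≈ 0.8668 → counterexample
(7, 6): LHS = tan(13) ≈ 0.463, RHS = tan(6) + tan(7) ≈ 0.5804 → counterexample

That makes 4 counterexamples.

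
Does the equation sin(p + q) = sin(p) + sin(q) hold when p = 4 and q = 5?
Substituting p = 4, q = 5:

LHS = sin(4 + 5) = sin(9) ≈ 0.4121
RHS = sin(4) + sin(5) ≈ -1.716

LHS ≠ RHS, so the equation does not hold at this point.

Answer: Fails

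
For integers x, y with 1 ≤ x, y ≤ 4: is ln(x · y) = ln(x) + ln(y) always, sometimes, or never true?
Always true

The identity holds for every pair in the range. For instance at (x, y) = (4, 1): both sides equal ln(4) ≈ 1.386.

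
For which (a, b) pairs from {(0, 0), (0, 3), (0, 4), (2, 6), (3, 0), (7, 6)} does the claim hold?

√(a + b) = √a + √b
Testing each pair:
(0, 0): LHS = 0, RHS = 0 → holds
(0, 3): LHS = √(3) ≈ 1.732, RHS = √(3) ≈ 1.732 → holds
(0, 4): LHS = 2, RHS = 2 → holds
(2, 6): LHS = 2·√(2) ≈ 2.828, RHS = √(2) + √(6) ≈ 3.864 → fails
(3, 0): LHS = √(3) ≈ 1.732, RHS = √(3) ≈ 1.732 → holds
(7, 6): LHS = √(13) ≈ 3.606, RHS = √(6) + √(7) ≈ 5.095 → fails

4 of 6 pairs satisfy the claim.

Answer: (0, 0), (0, 3), (0, 4), (3, 0)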